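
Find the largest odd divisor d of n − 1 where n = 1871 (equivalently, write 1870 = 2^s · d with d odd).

935

Halving: 1870 → 935; 935 is odd.
So 1870 = 2^1 · 935.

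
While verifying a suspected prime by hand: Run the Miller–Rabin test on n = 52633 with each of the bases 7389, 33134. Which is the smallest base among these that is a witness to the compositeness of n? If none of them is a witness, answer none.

none

n − 1 = 52632 = 2^3 · 6579, so s = 3 and d = 6579.
Base 7389: x_0 = 7389^6579 mod 52633 = 1. x_0 = 1, so 7389 is not a witness.
Base 33134: x_0 = 33134^6579 mod 52633 = 52632. x_0 = 52632 ≡ −1, so 33134 is not a witness.
No listed base is a witness for 52633.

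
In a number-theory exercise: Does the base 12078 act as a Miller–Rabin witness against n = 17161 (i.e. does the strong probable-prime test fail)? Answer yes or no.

yes

n − 1 = 17160 = 2^3 · 2145, so s = 3 and d = 2145.
Repeated squaring mod 17161: 12078^1 ≡ 12078, 12078^2 ≡ 9584, 12078^4 ≡ 7384, 12078^8 ≡ 2959, 12078^16 ≡ 3571, 12078^32 ≡ 1418, 12078^64 ≡ 2887, 12078^128 ≡ 11684, 12078^256 ≡ 101, 12078^512 ≡ 10201, 12078^1024 ≡ 13258, 12078^2048 ≡ 11602.
2145 = 2048 + 64 + 32 + 1, so 12078^2145 ≡ 11602·2887·1418·12078 ≡ 3798 (mod 17161).
x_0 = 12078^2145 mod 17161 = 3798.
x_0 is neither 1 nor 17160, so continue squaring.
x_1 = 3798^2 mod 17161 = 9564.
x_2 = 9564^2 mod 17161 = 1966.
Reached i = s−1 = 2 without hitting −1: 12078 is a Miller–Rabin witness and 17161 is composite.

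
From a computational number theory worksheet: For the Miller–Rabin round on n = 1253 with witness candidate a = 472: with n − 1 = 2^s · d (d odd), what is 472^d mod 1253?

24

n − 1 = 1252 = 2^2 · 313, so s = 2 and d = 313.
472^313 mod 1253 = 24.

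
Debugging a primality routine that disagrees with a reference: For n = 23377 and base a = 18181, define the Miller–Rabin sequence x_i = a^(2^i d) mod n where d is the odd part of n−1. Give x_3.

n − 1 = 23376 = 2^4 · 1461, so s = 4 and d = 1461.
x_0 = 18181^1461 mod 23377 = 13843.
x_1 = 13843^2 mod 23377 = 7380.
x_2 = 7380^2 mod 23377 = 19367.
x_3 = 19367^2 mod 23377 = 20101.

20101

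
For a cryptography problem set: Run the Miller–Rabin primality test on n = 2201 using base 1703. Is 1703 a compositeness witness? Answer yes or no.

n − 1 = 2200 = 2^3 · 275, so s = 3 and d = 275.
x_0 = 1703^275 mod 2201 = 2200.
x_0 = 2200 ≡ −1, so 1703 is not a witness.

no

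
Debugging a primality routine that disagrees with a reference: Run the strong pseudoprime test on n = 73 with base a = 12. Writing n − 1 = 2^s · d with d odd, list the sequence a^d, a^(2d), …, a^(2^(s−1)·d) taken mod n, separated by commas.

46, 72, 1

n − 1 = 72 = 2^3 · 9, so s = 3 and d = 9.
x_0 = 12^9 mod 73 = 46.
x_1 = 46^2 mod 73 = 72.
x_2 = 72^2 mod 73 = 1.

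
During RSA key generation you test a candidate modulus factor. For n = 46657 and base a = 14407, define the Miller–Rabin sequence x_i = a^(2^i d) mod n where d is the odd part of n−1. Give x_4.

n − 1 = 46656 = 2^6 · 729, so s = 6 and d = 729.
Repeated squaring mod 46657: 14407^1 ≡ 14407, 14407^2 ≡ 31313, 14407^4 ≡ 7114, 14407^8 ≡ 32808, 14407^16 ≡ 34531, 14407^32 ≡ 23669, 14407^64 ≡ 10962, 14407^128 ≡ 23669, 14407^256 ≡ 10962, 14407^512 ≡ 23669.
729 = 512 + 128 + 64 + 16 + 8 + 1, so 14407^729 ≡ 23669·23669·10962·34531·32808·14407 ≡ 19345 (mod 46657).
x_0 = 19345.
x_1 = 19345^2 mod 46657 = 39885.
x_2 = 39885^2 mod 46657 = 42810.
x_3 = 42810^2 mod 46657 = 9140.
x_4 = 9140^2 mod 46657 = 23570.

23570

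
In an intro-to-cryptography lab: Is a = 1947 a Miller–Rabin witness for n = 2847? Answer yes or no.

n − 1 = 2846 = 2^1 · 1423, so s = 1 and d = 1423.
x_0 = 1947^1423 mod 2847 = 1557.
x_0 ∉ {1, 2846} and s = 1, so 1947 is a Miller–Rabin witness and 2847 is composite.

yes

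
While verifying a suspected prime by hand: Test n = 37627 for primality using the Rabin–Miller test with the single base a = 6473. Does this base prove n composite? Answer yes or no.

n − 1 = 37626 = 2^1 · 18813, so s = 1 and d = 18813.
x_0 = 6473^18813 mod 37627 = 36197.
x_0 ∉ {1, 37626} and s = 1, so 6473 is a Miller–Rabin witness and 37627 is composite.

yes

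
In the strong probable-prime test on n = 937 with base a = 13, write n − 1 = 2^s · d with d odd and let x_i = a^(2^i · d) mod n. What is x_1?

1

n − 1 = 936 = 2^3 · 117, so s = 3 and d = 117.
x_0 = 13^117 mod 937 = 936.
x_1 = 936^2 mod 937 = 1.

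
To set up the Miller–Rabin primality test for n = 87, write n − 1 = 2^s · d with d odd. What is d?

Halving: 86 → 43; 43 is odd.
So 86 = 2^1 · 43.

43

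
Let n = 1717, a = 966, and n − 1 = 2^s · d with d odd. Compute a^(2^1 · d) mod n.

1521

n − 1 = 1716 = 2^2 · 429, so s = 2 and d = 429.
x_0 = 966^429 mod 1717 = 668.
x_1 = 668^2 mod 1717 = 1521.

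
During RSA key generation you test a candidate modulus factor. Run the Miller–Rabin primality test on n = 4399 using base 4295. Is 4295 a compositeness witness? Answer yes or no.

yes

n − 1 = 4398 = 2^1 · 2199, so s = 1 and d = 2199.
x_0 = 4295^2199 mod 4399 = 1869.
x_0 ∉ {1, 4398} and s = 1, so 4295 is a Miller–Rabin witness and 4399 is composite.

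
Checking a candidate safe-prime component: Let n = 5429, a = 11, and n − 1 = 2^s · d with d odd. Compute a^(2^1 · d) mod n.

1402

n − 1 = 5428 = 2^2 · 1357, so s = 2 and d = 1357.
x_0 = 11^1357 mod 5429 = 133.
x_1 = 133^2 mod 5429 = 1402.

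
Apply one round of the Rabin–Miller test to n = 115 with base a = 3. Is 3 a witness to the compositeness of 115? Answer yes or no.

yes

n − 1 = 114 = 2^1 · 57, so s = 1 and d = 57.
Repeated squaring mod 115: 3^1 ≡ 3, 3^2 ≡ 9, 3^4 ≡ 81, 3^8 ≡ 6, 3^16 ≡ 36, 3^32 ≡ 31.
57 = 32 + 16 + 8 + 1, so 3^57 ≡ 31·36·6·3 ≡ 78 (mod 115).
x_0 = 3^57 mod 115 = 78.
x_0 ∉ {1, 114} and s = 1, so 3 is a Miller–Rabin witness and 115 is composite.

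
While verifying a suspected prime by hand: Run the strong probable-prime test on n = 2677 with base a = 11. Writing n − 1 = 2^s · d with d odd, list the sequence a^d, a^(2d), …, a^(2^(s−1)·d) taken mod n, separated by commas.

n − 1 = 2676 = 2^2 · 669, so s = 2 and d = 669.
x_0 = 11^669 mod 2677 = 1.
x_1 = 1^2 mod 2677 = 1.

1, 1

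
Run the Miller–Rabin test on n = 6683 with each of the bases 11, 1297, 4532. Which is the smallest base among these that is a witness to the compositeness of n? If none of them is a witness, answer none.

n − 1 = 6682 = 2^1 · 3341, so s = 1 and d = 3341.
Base 11: x_0 = 11^3341 mod 6683 = 2326. x_0 ∉ {1, 6682} and s = 1, so 11 is a Miller–Rabin witness and 6683 is composite.
Base 1297: x_0 = 1297^3341 mod 6683 = 4894. x_0 ∉ {1, 6682} and s = 1, so 1297 is a Miller–Rabin witness and 6683 is composite.
Base 4532: x_0 = 4532^3341 mod 6683 = 3832. x_0 ∉ {1, 6682} and s = 1, so 4532 is a Miller–Rabin witness and 6683 is composite.
The smallest witness among the given bases is 11.

11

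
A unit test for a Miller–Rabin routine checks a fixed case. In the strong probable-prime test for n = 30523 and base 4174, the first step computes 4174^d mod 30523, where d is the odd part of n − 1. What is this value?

n − 1 = 30522 = 2^1 · 15261, so s = 1 and d = 15261.
4174^15261 mod 30523 = 15931.

15931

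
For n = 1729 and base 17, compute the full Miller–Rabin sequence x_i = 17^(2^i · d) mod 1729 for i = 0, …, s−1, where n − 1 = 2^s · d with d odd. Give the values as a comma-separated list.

818, 1, 1, 1, 1, 1

n − 1 = 1728 = 2^6 · 27, so s = 6 and d = 27.
x_0 = 17^27 mod 1729 = 818.
x_1 = 818^2 mod 1729 = 1.
x_2 = 1^2 mod 1729 = 1.
x_3 = 1^2 mod 1729 = 1.
x_4 = 1^2 mod 1729 = 1.
x_5 = 1^2 mod 1729 = 1.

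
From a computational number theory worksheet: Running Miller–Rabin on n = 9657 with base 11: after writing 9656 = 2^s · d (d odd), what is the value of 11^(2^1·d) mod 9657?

7114

n − 1 = 9656 = 2^3 · 1207, so s = 3 and d = 1207.
x_0 = 11^1207 mod 9657 = 9335.
x_1 = 9335^2 mod 9657 = 7114.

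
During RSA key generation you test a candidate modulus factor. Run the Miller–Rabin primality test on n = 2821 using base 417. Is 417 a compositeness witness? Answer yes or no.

no

n − 1 = 2820 = 2^2 · 705, so s = 2 and d = 705.
x_0 = 417^705 mod 2821 = 1.
x_0 = 1, so 417 is not a witness.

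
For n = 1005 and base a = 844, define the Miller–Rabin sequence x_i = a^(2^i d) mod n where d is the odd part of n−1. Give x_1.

826

n − 1 = 1004 = 2^2 · 251, so s = 2 and d = 251.
x_0 = 844^251 mod 1005 = 829.
x_1 = 829^2 mod 1005 = 826.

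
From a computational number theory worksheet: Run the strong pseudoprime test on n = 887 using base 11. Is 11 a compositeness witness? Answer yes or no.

no

n − 1 = 886 = 2^1 · 443, so s = 1 and d = 443.
x_0 = 11^443 mod 887 = 1.
x_0 = 1, so 11 is not a witness.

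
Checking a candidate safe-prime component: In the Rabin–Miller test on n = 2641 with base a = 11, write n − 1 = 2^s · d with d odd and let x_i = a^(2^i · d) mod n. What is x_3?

2148

n − 1 = 2640 = 2^4 · 165, so s = 4 and d = 165.
x_0 = 11^165 mod 2641 = 1654.
x_1 = 1654^2 mod 2641 = 2281.
x_2 = 2281^2 mod 2641 = 191.
x_3 = 191^2 mod 2641 = 2148.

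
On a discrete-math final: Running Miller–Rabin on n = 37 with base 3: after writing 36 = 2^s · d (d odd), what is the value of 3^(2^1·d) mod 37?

1

n − 1 = 36 = 2^2 · 9, so s = 2 and d = 9.
Repeated squaring mod 37: 3^1 ≡ 3, 3^2 ≡ 9, 3^4 ≡ 7, 3^8 ≡ 12.
9 = 8 + 1, so 3^9 ≡ 12·3 ≡ 36 (mod 37).
x_0 = 36.
x_1 = 36^2 mod 37 = 1.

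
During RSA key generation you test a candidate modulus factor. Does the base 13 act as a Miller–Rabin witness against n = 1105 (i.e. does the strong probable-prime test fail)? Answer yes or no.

yes

n − 1 = 1104 = 2^4 · 69, so s = 4 and d = 69.
x_0 = 13^69 mod 1105 = 13.
x_0 is neither 1 nor 1104, so continue squaring.
x_1 = 13^2 mod 1105 = 169.
x_2 = 169^2 mod 1105 = 936.
x_3 = 936^2 mod 1105 = 936.
Reached i = s−1 = 3 without hitting −1: 13 is a Miller–Rabin witness and 1105 is composite.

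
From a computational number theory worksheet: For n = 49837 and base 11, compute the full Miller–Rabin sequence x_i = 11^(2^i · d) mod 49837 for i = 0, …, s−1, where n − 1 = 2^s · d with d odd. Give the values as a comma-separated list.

47691, 20312

n − 1 = 49836 = 2^2 · 12459, so s = 2 and d = 12459.
x_0 = 11^12459 mod 49837 = 47691.
x_1 = 47691^2 mod 49837 = 20312.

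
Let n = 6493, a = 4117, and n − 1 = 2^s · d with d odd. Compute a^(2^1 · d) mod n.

n − 1 = 6492 = 2^2 · 1623, so s = 2 and d = 1623.
x_0 = 4117^1623 mod 6493 = 6188.
x_1 = 6188^2 mod 6493 = 2123.

2123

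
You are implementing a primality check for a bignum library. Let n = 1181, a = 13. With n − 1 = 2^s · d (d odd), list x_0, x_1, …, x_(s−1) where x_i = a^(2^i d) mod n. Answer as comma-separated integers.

n − 1 = 1180 = 2^2 · 295, so s = 2 and d = 295.
x_0 = 13^295 mod 1181 = 243.
x_1 = 243^2 mod 1181 = 1180.

243, 1180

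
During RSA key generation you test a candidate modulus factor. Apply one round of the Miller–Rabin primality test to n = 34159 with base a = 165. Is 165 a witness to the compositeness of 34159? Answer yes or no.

n − 1 = 34158 = 2^1 · 17079, so s = 1 and d = 17079.
x_0 = 165^17079 mod 34159 = 1.
x_0 = 1, so 165 is not a witness.

no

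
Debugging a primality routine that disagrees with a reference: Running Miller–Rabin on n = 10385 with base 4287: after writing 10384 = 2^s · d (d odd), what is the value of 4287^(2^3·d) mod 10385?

9381

n − 1 = 10384 = 2^4 · 649, so s = 4 and d = 649.
x_0 = 4287^649 mod 10385 = 1942.
x_1 = 1942^2 mod 10385 = 1609.
x_2 = 1609^2 mod 10385 = 3016.
x_3 = 3016^2 mod 10385 = 9381.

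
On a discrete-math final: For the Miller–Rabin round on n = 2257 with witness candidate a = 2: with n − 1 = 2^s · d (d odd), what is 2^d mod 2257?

n − 1 = 2256 = 2^4 · 141, so s = 4 and d = 141.
2^141 mod 2257 = 643.

643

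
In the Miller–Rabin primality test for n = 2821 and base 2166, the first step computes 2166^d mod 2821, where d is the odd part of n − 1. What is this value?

216

n − 1 = 2820 = 2^2 · 705, so s = 2 and d = 705.
2166^705 mod 2821 = 216.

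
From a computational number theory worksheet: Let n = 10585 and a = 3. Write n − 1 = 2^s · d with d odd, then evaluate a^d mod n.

8422

n − 1 = 10584 = 2^3 · 1323, so s = 3 and d = 1323.
By repeated squaring, 3^1323 ≡ 8422 (mod 10585).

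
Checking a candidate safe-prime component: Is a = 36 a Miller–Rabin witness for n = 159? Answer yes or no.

yes

n − 1 = 158 = 2^1 · 79, so s = 1 and d = 79.
x_0 = 36^79 mod 159 = 36.
x_0 ∉ {1, 158} and s = 1, so 36 is a Miller–Rabin witness and 159 is composite.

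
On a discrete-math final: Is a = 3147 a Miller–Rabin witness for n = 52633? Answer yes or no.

yes

n − 1 = 52632 = 2^3 · 6579, so s = 3 and d = 6579.
x_0 = 3147^6579 mod 52633 = 26573.
x_0 is neither 1 nor 52632, so continue squaring.
x_1 = 26573^2 mod 52633 = 1.
x_1 = 1 but x_0 ≠ ±1, a nontrivial square root of 1 — 3147 is a witness and 52633 is composite.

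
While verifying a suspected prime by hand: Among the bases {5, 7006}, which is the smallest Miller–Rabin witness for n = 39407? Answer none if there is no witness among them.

5

n − 1 = 39406 = 2^1 · 19703, so s = 1 and d = 19703.
Base 5: x_0 = 5^19703 mod 39407 = 376. x_0 ∉ {1, 39406} and s = 1, so 5 is a Miller–Rabin witness and 39407 is composite.
Base 7006: x_0 = 7006^19703 mod 39407 = 6796. x_0 ∉ {1, 39406} and s = 1, so 7006 is a Miller–Rabin witness and 39407 is composite.
The smallest witness among the given bases is 5.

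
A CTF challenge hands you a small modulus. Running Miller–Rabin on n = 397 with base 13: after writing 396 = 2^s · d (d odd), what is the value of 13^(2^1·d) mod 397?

n − 1 = 396 = 2^2 · 99, so s = 2 and d = 99.
x_0 = 13^99 mod 397 = 334.
x_1 = 334^2 mod 397 = 396.

396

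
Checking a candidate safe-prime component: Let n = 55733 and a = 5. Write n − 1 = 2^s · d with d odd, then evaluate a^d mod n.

n − 1 = 55732 = 2^2 · 13933, so s = 2 and d = 13933.
5^13933 mod 55733 = 33727.

33727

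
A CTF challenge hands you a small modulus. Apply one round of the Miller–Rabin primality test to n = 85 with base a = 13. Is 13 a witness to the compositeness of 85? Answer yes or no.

no

n − 1 = 84 = 2^2 · 21, so s = 2 and d = 21.
x_0 = 13^21 mod 85 = 13.
x_0 is neither 1 nor 84, so continue squaring.
x_1 = 13^2 mod 85 = 84.
x_1 ≡ −1, so 13 is not a witness.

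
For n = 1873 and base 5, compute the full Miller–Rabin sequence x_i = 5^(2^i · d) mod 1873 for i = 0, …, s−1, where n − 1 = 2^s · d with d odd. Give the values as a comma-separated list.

n − 1 = 1872 = 2^4 · 117, so s = 4 and d = 117.
x_0 = 5^117 mod 1873 = 1496.
x_1 = 1496^2 mod 1873 = 1654.
x_2 = 1654^2 mod 1873 = 1136.
x_3 = 1136^2 mod 1873 = 1872.

1496, 1654, 1136, 1872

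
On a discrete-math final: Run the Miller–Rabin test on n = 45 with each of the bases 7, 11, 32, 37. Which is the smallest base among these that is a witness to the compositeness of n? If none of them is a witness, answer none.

7

n − 1 = 44 = 2^2 · 11, so s = 2 and d = 11.
Base 7: x_0 = 7^11 mod 45 = 13. x_0 is neither 1 nor 44, so continue squaring. x_1 = 13^2 mod 45 = 34. Reached i = s−1 = 1 without hitting −1: 7 is a Miller–Rabin witness and 45 is composite.
Base 11: x_0 = 11^11 mod 45 = 41. x_0 is neither 1 nor 44, so continue squaring. x_1 = 41^2 mod 45 = 16. Reached i = s−1 = 1 without hitting −1: 11 is a Miller–Rabin witness and 45 is composite.
Base 32: x_0 = 32^11 mod 45 = 38. x_0 is neither 1 nor 44, so continue squaring. x_1 = 38^2 mod 45 = 4. Reached i = s−1 = 1 without hitting −1: 32 is a Miller–Rabin witness and 45 is composite.
Base 37: x_0 = 37^11 mod 45 = 28. x_0 is neither 1 nor 44, so continue squaring. x_1 = 28^2 mod 45 = 19. Reached i = s−1 = 1 without hitting −1: 37 is a Miller–Rabin witness and 45 is composite.
The smallest witness among the given bases is 7.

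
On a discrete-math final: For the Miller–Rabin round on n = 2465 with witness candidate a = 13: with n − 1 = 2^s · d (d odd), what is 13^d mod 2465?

n − 1 = 2464 = 2^5 · 77, so s = 5 and d = 77.
13^77 mod 2465 = 608.

608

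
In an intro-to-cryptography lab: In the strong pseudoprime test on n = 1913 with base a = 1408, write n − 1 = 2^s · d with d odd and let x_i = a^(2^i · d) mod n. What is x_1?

n − 1 = 1912 = 2^3 · 239, so s = 3 and d = 239.
Repeated squaring mod 1913: 1408^1 ≡ 1408, 1408^2 ≡ 596, 1408^4 ≡ 1311, 1408^8 ≡ 847, 1408^16 ≡ 34, 1408^32 ≡ 1156, 1408^64 ≡ 1062, 1408^128 ≡ 1087.
239 = 128 + 64 + 32 + 8 + 4 + 2 + 1, so 1408^239 ≡ 1087·1062·1156·847·1311·596·1408 ≡ 922 (mod 1913).
x_0 = 922.
x_1 = 922^2 mod 1913 = 712.

712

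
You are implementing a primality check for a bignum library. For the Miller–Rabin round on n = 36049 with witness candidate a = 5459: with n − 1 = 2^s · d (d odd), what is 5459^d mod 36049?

25830

n − 1 = 36048 = 2^4 · 2253, so s = 4 and d = 2253.
5459^2253 mod 36049 = 25830.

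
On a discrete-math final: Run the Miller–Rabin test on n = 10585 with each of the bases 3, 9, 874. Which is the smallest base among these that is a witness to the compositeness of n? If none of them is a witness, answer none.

n − 1 = 10584 = 2^3 · 1323, so s = 3 and d = 1323.
Base 3: x_0 = 3^1323 mod 10585 = 8422. x_0 is neither 1 nor 10584, so continue squaring. x_1 = 8422^2 mod 10585 = 10584. x_1 ≡ −1, so 3 is not a witness.
Base 9: x_0 = 9^1323 mod 10585 = 10584. x_0 = 10584 ≡ −1, so 9 is not a witness.
Base 874: x_0 = 874^1323 mod 10585 = 10584. x_0 = 10584 ≡ −1, so 874 is not a witness.
No listed base is a witness for 10585.

none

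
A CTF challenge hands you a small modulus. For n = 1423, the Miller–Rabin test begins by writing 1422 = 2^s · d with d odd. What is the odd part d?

711

Halving: 1422 → 711; 711 is odd.
So 1422 = 2^1 · 711.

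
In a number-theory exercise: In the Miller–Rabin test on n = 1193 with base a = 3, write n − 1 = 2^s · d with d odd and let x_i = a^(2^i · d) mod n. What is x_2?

1192

n − 1 = 1192 = 2^3 · 149, so s = 3 and d = 149.
x_0 = 3^149 mod 1193 = 524.
x_1 = 524^2 mod 1193 = 186.
x_2 = 186^2 mod 1193 = 1192.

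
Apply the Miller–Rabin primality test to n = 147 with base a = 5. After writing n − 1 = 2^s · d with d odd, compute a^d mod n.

26

n − 1 = 146 = 2^1 · 73, so s = 1 and d = 73.
Repeated squaring mod 147: 5^1 ≡ 5, 5^2 ≡ 25, 5^4 ≡ 37, 5^8 ≡ 46, 5^16 ≡ 58, 5^32 ≡ 130, 5^64 ≡ 142.
73 = 64 + 8 + 1, so 5^73 ≡ 142·46·5 ≡ 26 (mod 147).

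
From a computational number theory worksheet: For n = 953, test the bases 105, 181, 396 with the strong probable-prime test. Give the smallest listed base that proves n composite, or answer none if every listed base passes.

none

n − 1 = 952 = 2^3 · 119, so s = 3 and d = 119.
Base 105: x_0 = 105^119 mod 953 = 952. x_0 = 952 ≡ −1, so 105 is not a witness.
Base 181: x_0 = 181^119 mod 953 = 442. x_0 is neither 1 nor 952, so continue squaring. x_1 = 442^2 mod 953 = 952. x_1 ≡ −1, so 181 is not a witness.
Base 396: x_0 = 396^119 mod 953 = 156. x_0 is neither 1 nor 952, so continue squaring. x_1 = 156^2 mod 953 = 511. x_2 = 511^2 mod 953 = 952. x_2 ≡ −1, so 396 is not a witness.
No listed base is a witness for 953.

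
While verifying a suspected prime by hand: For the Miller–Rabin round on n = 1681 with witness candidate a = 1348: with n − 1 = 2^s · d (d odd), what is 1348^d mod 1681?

975

n − 1 = 1680 = 2^4 · 105, so s = 4 and d = 105.
1348^105 mod 1681 = 975.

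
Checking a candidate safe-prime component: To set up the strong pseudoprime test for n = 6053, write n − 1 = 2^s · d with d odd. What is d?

Halving: 6052 → 3026 → 1513; 1513 is odd.
So 6052 = 2^2 · 1513.

1513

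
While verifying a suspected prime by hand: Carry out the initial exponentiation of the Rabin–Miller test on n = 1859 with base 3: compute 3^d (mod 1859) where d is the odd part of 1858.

n − 1 = 1858 = 2^1 · 929, so s = 1 and d = 929.
Repeated squaring mod 1859: 3^1 ≡ 3, 3^2 ≡ 9, 3^4 ≡ 81, 3^8 ≡ 984, 3^16 ≡ 1576, 3^32 ≡ 152, 3^64 ≡ 796, 3^128 ≡ 1556, 3^256 ≡ 718, 3^512 ≡ 581.
929 = 512 + 256 + 128 + 32 + 1, so 3^929 ≡ 581·718·1556·152·3 ≡ 1335 (mod 1859).

1335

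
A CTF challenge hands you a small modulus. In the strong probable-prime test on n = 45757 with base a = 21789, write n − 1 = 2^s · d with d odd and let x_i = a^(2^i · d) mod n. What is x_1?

45756

n − 1 = 45756 = 2^2 · 11439, so s = 2 and d = 11439.
By repeated squaring, 21789^11439 ≡ 38932 (mod 45757).
x_0 = 38932.
x_1 = 38932^2 mod 45757 = 45756.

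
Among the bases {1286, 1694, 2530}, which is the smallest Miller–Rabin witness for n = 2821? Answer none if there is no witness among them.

1694

n − 1 = 2820 = 2^2 · 705, so s = 2 and d = 705.
Base 1286: x_0 = 1286^705 mod 2821 = 2820. x_0 = 2820 ≡ −1, so 1286 is not a witness.
Base 1694: x_0 = 1694^705 mod 2821 = 714. x_0 is neither 1 nor 2820, so continue squaring. x_1 = 714^2 mod 2821 = 2016. Reached i = s−1 = 1 without hitting −1: 1694 is a Miller–Rabin witness and 2821 is composite.
Base 2530: x_0 = 2530^705 mod 2821 = 125. x_0 is neither 1 nor 2820, so continue squaring. x_1 = 125^2 mod 2821 = 1520. Reached i = s−1 = 1 without hitting −1: 2530 is a Miller–Rabin witness and 2821 is composite.
The smallest witness among the given bases is 1694.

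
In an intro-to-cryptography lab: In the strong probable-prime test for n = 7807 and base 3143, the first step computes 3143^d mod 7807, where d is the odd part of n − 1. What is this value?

n − 1 = 7806 = 2^1 · 3903, so s = 1 and d = 3903.
3143^3903 mod 7807 = 6452.

6452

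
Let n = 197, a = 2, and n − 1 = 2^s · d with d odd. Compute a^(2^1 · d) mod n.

196

n − 1 = 196 = 2^2 · 49, so s = 2 and d = 49.
x_0 = 2^49 mod 197 = 183.
x_1 = 183^2 mod 197 = 196.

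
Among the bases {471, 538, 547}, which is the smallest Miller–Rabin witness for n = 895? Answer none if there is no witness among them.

n − 1 = 894 = 2^1 · 447, so s = 1 and d = 447.
Base 471: x_0 = 471^447 mod 895 = 656. x_0 ∉ {1, 894} and s = 1, so 471 is a Miller–Rabin witness and 895 is composite.
Base 538: x_0 = 538^447 mod 895 = 717. x_0 ∉ {1, 894} and s = 1, so 538 is a Miller–Rabin witness and 895 is composite.
Base 547: x_0 = 547^447 mod 895 = 258. x_0 ∉ {1, 894} and s = 1, so 547 is a Miller–Rabin witness and 895 is composite.
The smallest witness among the given bases is 471.

471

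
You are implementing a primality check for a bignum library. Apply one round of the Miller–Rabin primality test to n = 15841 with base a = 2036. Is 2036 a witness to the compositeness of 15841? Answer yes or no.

n − 1 = 15840 = 2^5 · 495, so s = 5 and d = 495.
x_0 = 2036^495 mod 15841 = 15840.
x_0 = 15840 ≡ −1, so 2036 is not a witness.

no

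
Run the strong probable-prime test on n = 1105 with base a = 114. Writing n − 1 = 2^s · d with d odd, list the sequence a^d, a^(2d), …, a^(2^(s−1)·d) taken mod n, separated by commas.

649, 196, 846, 781

n − 1 = 1104 = 2^4 · 69, so s = 4 and d = 69.
x_0 = 114^69 mod 1105 = 649.
x_1 = 649^2 mod 1105 = 196.
x_2 = 196^2 mod 1105 = 846.
x_3 = 846^2 mod 1105 = 781.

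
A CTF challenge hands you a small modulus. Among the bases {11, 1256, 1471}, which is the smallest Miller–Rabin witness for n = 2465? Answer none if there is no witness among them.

11

n − 1 = 2464 = 2^5 · 77, so s = 5 and d = 77.
Base 11: x_0 = 11^77 mod 2465 = 1061. x_0 is neither 1 nor 2464, so continue squaring. x_1 = 1061^2 mod 2465 = 1681. x_2 = 1681^2 mod 2465 = 871. x_3 = 871^2 mod 2465 = 1886. x_4 = 1886^2 mod 2465 = 1. x_4 = 1 but x_3 ≠ ±1, a nontrivial square root of 1 — 11 is a witness and 2465 is composite.
Base 1256: x_0 = 1256^77 mod 2465 = 376. x_0 is neither 1 nor 2464, so continue squaring. x_1 = 376^2 mod 2465 = 871. x_2 = 871^2 mod 2465 = 1886. x_3 = 1886^2 mod 2465 = 1. x_3 = 1 but x_2 ≠ ±1, a nontrivial square root of 1 — 1256 is a witness and 2465 is composite.
Base 1471: x_0 = 1471^77 mod 2465 = 1351. x_0 is neither 1 nor 2464, so continue squaring. x_1 = 1351^2 mod 2465 = 1101. x_2 = 1101^2 mod 2465 = 1886. x_3 = 1886^2 mod 2465 = 1. x_3 = 1 but x_2 ≠ ±1, a nontrivial square root of 1 — 1471 is a witness and 2465 is composite.
The smallest witness among the given bases is 11.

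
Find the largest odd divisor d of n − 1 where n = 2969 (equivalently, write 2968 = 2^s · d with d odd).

371

Halving: 2968 → 1484 → 742 → 371; 371 is odd.
So 2968 = 2^3 · 371.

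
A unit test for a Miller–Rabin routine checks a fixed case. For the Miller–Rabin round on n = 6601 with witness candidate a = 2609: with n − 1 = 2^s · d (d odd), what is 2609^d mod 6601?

5795

n − 1 = 6600 = 2^3 · 825, so s = 3 and d = 825.
2609^825 mod 6601 = 5795.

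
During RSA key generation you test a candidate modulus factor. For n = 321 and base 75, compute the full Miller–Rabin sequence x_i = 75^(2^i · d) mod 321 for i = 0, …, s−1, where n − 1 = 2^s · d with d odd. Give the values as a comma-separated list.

n − 1 = 320 = 2^6 · 5, so s = 6 and d = 5.
x_0 = 75^5 mod 321 = 126.
x_1 = 126^2 mod 321 = 147.
x_2 = 147^2 mod 321 = 102.
x_3 = 102^2 mod 321 = 132.
x_4 = 132^2 mod 321 = 90.
x_5 = 90^2 mod 321 = 75.

126, 147, 102, 132, 90, 75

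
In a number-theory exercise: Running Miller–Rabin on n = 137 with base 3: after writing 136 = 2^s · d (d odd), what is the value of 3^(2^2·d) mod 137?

n − 1 = 136 = 2^3 · 17, so s = 3 and d = 17.
x_0 = 3^17 mod 137 = 127.
x_1 = 127^2 mod 137 = 100.
x_2 = 100^2 mod 137 = 136.

136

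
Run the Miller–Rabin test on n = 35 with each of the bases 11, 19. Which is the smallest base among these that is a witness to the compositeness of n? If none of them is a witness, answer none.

11

n − 1 = 34 = 2^1 · 17, so s = 1 and d = 17.
Base 11: x_0 = 11^17 mod 35 = 16. x_0 ∉ {1, 34} and s = 1, so 11 is a Miller–Rabin witness and 35 is composite.
Base 19: x_0 = 19^17 mod 35 = 24. x_0 ∉ {1, 34} and s = 1, so 19 is a Miller–Rabin witness and 35 is composite.
The smallest witness among the given bases is 11.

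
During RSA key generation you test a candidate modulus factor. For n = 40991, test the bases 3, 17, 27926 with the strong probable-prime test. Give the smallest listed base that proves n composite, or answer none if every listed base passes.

3

n − 1 = 40990 = 2^1 · 20495, so s = 1 and d = 20495.
Base 3: x_0 = 3^20495 mod 40991 = 30372. x_0 ∉ {1, 40990} and s = 1, so 3 is a Miller–Rabin witness and 40991 is composite.
Base 17: x_0 = 17^20495 mod 40991 = 4014. x_0 ∉ {1, 40990} and s = 1, so 17 is a Miller–Rabin witness and 40991 is composite.
Base 27926: x_0 = 27926^20495 mod 40991 = 2672. x_0 ∉ {1, 40990} and s = 1, so 27926 is a Miller–Rabin witness and 40991 is composite.
The smallest witness among the given bases is 3.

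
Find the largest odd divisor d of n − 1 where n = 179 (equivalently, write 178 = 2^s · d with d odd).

89

Halving: 178 → 89; 89 is odd.
So 178 = 2^1 · 89.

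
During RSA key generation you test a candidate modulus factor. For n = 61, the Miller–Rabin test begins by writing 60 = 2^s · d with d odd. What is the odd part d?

15

Halving: 60 → 30 → 15; 15 is odd.
So 60 = 2^2 · 15.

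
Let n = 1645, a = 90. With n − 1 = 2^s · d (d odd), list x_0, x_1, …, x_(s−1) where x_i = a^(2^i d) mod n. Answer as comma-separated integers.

n − 1 = 1644 = 2^2 · 411, so s = 2 and d = 411.
x_0 = 90^411 mod 1645 = 1280.
x_1 = 1280^2 mod 1645 = 1625.

1280, 1625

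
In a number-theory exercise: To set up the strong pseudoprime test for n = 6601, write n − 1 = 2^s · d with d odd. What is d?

Halving: 6600 → 3300 → 1650 → 825; 825 is odd.
So 6600 = 2^3 · 825.

825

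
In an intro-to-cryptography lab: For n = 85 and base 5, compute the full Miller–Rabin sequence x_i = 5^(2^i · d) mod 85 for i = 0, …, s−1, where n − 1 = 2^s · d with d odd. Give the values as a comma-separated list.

n − 1 = 84 = 2^2 · 21, so s = 2 and d = 21.
x_0 = 5^21 mod 85 = 65.
x_1 = 65^2 mod 85 = 60.

65, 60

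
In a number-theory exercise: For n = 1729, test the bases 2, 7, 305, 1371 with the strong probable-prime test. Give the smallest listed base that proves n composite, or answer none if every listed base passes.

2

n − 1 = 1728 = 2^6 · 27, so s = 6 and d = 27.
Base 2: x_0 = 2^27 mod 1729 = 645. x_0 is neither 1 nor 1728, so continue squaring. x_1 = 645^2 mod 1729 = 1065. x_2 = 1065^2 mod 1729 = 1. x_2 = 1 but x_1 ≠ ±1, a nontrivial square root of 1 — 2 is a witness and 1729 is composite.
Base 7: x_0 = 7^27 mod 1729 = 343. x_0 is neither 1 nor 1728, so continue squaring. x_1 = 343^2 mod 1729 = 77. x_2 = 77^2 mod 1729 = 742. x_3 = 742^2 mod 1729 = 742. x_4 = 742^2 mod 1729 = 742. x_5 = 742^2 mod 1729 = 742. Reached i = s−1 = 5 without hitting −1: 7 is a Miller–Rabin witness and 1729 is composite.
Base 305: x_0 = 305^27 mod 1729 = 1464. x_0 is neither 1 nor 1728, so continue squaring. x_1 = 1464^2 mod 1729 = 1065. x_2 = 1065^2 mod 1729 = 1. x_2 = 1 but x_1 ≠ ±1, a nontrivial square root of 1 — 305 is a witness and 1729 is composite.
Base 1371: x_0 = 1371^27 mod 1729 = 398. x_0 is neither 1 nor 1728, so continue squaring. x_1 = 398^2 mod 1729 = 1065. x_2 = 1065^2 mod 1729 = 1. x_2 = 1 but x_1 ≠ ±1, a nontrivial square root of 1 — 1371 is a witness and 1729 is composite.
The smallest witness among the given bases is 2.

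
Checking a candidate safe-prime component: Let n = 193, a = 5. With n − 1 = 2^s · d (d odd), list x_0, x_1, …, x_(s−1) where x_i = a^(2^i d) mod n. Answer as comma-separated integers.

n − 1 = 192 = 2^6 · 3, so s = 6 and d = 3.
x_0 = 5^3 mod 193 = 125.
x_1 = 125^2 mod 193 = 185.
x_2 = 185^2 mod 193 = 64.
x_3 = 64^2 mod 193 = 43.
x_4 = 43^2 mod 193 = 112.
x_5 = 112^2 mod 193 = 192.

125, 185, 64, 43, 112, 192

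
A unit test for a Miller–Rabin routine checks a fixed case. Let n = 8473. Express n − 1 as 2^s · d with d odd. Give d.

Halving: 8472 → 4236 → 2118 → 1059; 1059 is odd.
So 8472 = 2^3 · 1059.

1059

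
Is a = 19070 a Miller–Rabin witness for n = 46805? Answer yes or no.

yes

n − 1 = 46804 = 2^2 · 11701, so s = 2 and d = 11701.
x_0 = 19070^11701 mod 46805 = 6860.
x_0 is neither 1 nor 46804, so continue squaring.
x_1 = 6860^2 mod 46805 = 20575.
Reached i = s−1 = 1 without hitting −1: 19070 is a Miller–Rabin witness and 46805 is composite.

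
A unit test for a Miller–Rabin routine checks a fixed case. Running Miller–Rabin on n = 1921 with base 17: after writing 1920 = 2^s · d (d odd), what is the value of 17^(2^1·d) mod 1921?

n − 1 = 1920 = 2^7 · 15, so s = 7 and d = 15.
x_0 = 17^15 mod 1921 = 1615.
x_1 = 1615^2 mod 1921 = 1428.

1428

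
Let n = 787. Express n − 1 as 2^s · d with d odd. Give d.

Halving: 786 → 393; 393 is odd.
So 786 = 2^1 · 393.

393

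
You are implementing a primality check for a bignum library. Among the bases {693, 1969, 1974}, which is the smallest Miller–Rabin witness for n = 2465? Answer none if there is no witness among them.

1969

n − 1 = 2464 = 2^5 · 77, so s = 5 and d = 77.
Base 693: x_0 = 693^77 mod 2465 = 1288. x_0 is neither 1 nor 2464, so continue squaring. x_1 = 1288^2 mod 2465 = 2464. x_1 ≡ −1, so 693 is not a witness.
Base 1969: x_0 = 1969^77 mod 2465 = 2419. x_0 is neither 1 nor 2464, so continue squaring. x_1 = 2419^2 mod 2465 = 2116. x_2 = 2116^2 mod 2465 = 1016. x_3 = 1016^2 mod 2465 = 1886. x_4 = 1886^2 mod 2465 = 1. x_4 = 1 but x_3 ≠ ±1, a nontrivial square root of 1 — 1969 is a witness and 2465 is composite.
Base 1974: x_0 = 1974^77 mod 2465 = 1409. x_0 is neither 1 nor 2464, so continue squaring. x_1 = 1409^2 mod 2465 = 956. x_2 = 956^2 mod 2465 = 1886. x_3 = 1886^2 mod 2465 = 1. x_3 = 1 but x_2 ≠ ±1, a nontrivial square root of 1 — 1974 is a witness and 2465 is composite.
The smallest witness among the given bases is 1969.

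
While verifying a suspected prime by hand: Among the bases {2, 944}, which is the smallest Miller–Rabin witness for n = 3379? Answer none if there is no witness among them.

2

n − 1 = 3378 = 2^1 · 1689, so s = 1 and d = 1689.
Base 2: x_0 = 2^1689 mod 3379 = 1349. x_0 ∉ {1, 3378} and s = 1, so 2 is a Miller–Rabin witness and 3379 is composite.
Base 944: x_0 = 944^1689 mod 3379 = 128. x_0 ∉ {1, 3378} and s = 1, so 944 is a Miller–Rabin witness and 3379 is composite.
The smallest witness among the given bases is 2.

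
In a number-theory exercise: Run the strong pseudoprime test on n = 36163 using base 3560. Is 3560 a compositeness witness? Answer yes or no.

no

n − 1 = 36162 = 2^1 · 18081, so s = 1 and d = 18081.
Repeated squaring mod 36163: 3560^1 ≡ 3560, 3560^2 ≡ 16550, 3560^4 ≡ 3938, 3560^8 ≡ 30080, 3560^16 ≡ 8140, 3560^32 ≡ 8984, 3560^64 ≡ 32603, 3560^128 ≡ 16550, 3560^256 ≡ 3938, 3560^512 ≡ 30080, 3560^1024 ≡ 8140, 3560^2048 ≡ 8984, 3560^4096 ≡ 32603, 3560^8192 ≡ 16550, 3560^16384 ≡ 3938.
18081 = 16384 + 1024 + 512 + 128 + 32 + 1, so 3560^18081 ≡ 3938·8140·30080·16550·8984·3560 ≡ 36162 (mod 36163).
x_0 = 3560^18081 mod 36163 = 36162.
x_0 = 36162 ≡ −1, so 3560 is not a witness.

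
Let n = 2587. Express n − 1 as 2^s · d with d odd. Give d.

1293

Halving: 2586 → 1293; 1293 is odd.
So 2586 = 2^1 · 1293.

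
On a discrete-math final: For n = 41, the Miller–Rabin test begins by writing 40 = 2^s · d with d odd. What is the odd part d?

5

Halving: 40 → 20 → 10 → 5; 5 is odd.
So 40 = 2^3 · 5.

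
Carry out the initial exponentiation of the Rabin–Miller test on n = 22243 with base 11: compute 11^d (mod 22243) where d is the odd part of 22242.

4480

n − 1 = 22242 = 2^1 · 11121, so s = 1 and d = 11121.
11^11121 mod 22243 = 4480.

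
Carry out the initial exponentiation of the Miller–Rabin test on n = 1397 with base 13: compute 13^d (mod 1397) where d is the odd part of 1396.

n − 1 = 1396 = 2^2 · 349, so s = 2 and d = 349.
13^349 mod 1397 = 666.

666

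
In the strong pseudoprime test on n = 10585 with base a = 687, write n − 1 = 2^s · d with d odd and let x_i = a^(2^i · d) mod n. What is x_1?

4699

n − 1 = 10584 = 2^3 · 1323, so s = 3 and d = 1323.
x_0 = 687^1323 mod 10585 = 3713.
x_1 = 3713^2 mod 10585 = 4699.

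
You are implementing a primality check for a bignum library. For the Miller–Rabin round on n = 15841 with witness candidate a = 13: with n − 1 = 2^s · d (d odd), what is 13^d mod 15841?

8896

n − 1 = 15840 = 2^5 · 495, so s = 5 and d = 495.
13^495 mod 15841 = 8896.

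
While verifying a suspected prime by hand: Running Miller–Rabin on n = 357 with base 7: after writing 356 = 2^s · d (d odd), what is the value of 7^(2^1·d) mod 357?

n − 1 = 356 = 2^2 · 89, so s = 2 and d = 89.
x_0 = 7^89 mod 357 = 112.
x_1 = 112^2 mod 357 = 49.

49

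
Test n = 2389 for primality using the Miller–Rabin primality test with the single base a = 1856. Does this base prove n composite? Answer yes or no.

no

n − 1 = 2388 = 2^2 · 597, so s = 2 and d = 597.
Repeated squaring mod 2389: 1856^1 ≡ 1856, 1856^2 ≡ 2187, 1856^4 ≡ 191, 1856^8 ≡ 646, 1856^16 ≡ 1630, 1856^32 ≡ 332, 1856^64 ≡ 330, 1856^128 ≡ 1395, 1856^256 ≡ 1379, 1856^512 ≡ 2386.
597 = 512 + 64 + 16 + 4 + 1, so 1856^597 ≡ 2386·330·1630·191·1856 ≡ 2104 (mod 2389).
x_0 = 1856^597 mod 2389 = 2104.
x_0 is neither 1 nor 2388, so continue squaring.
x_1 = 2104^2 mod 2389 = 2388.
x_1 ≡ −1, so 1856 is not a witness.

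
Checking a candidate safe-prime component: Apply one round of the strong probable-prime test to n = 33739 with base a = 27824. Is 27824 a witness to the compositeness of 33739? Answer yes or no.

n − 1 = 33738 = 2^1 · 16869, so s = 1 and d = 16869.
Repeated squaring mod 33739: 27824^1 ≡ 27824, 27824^2 ≡ 33621, 27824^4 ≡ 13924, 27824^8 ≡ 13482, 27824^16 ≡ 12331, 27824^32 ≡ 25627, 27824^64 ≡ 13494, 27824^128 ≡ 32392, 27824^256 ≡ 26242, 27824^512 ≡ 29574, 27824^1024 ≡ 5379, 27824^2048 ≡ 19318, 27824^4096 ≡ 31784, 27824^8192 ≡ 9518, 27824^16384 ≡ 3109.
16869 = 16384 + 256 + 128 + 64 + 32 + 4 + 1, so 27824^16869 ≡ 3109·26242·32392·13494·25627·13924·27824 ≡ 33738 (mod 33739).
x_0 = 27824^16869 mod 33739 = 33738.
x_0 = 33738 ≡ −1, so 27824 is not a witness.

no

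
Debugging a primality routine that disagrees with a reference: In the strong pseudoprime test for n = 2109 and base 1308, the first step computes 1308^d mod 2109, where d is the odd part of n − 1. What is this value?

2037

n − 1 = 2108 = 2^2 · 527, so s = 2 and d = 527.
Repeated squaring mod 2109: 1308^1 ≡ 1308, 1308^2 ≡ 465, 1308^4 ≡ 1107, 1308^8 ≡ 120, 1308^16 ≡ 1746, 1308^32 ≡ 1011, 1308^64 ≡ 1365, 1308^128 ≡ 978, 1308^256 ≡ 1107, 1308^512 ≡ 120.
527 = 512 + 8 + 4 + 2 + 1, so 1308^527 ≡ 120·120·1107·465·1308 ≡ 2037 (mod 2109).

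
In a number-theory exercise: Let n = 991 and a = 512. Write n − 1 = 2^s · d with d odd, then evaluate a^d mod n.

n − 1 = 990 = 2^1 · 495, so s = 1 and d = 495.
Repeated squaring mod 991: 512^1 ≡ 512, 512^2 ≡ 520, 512^4 ≡ 848, 512^8 ≡ 629, 512^16 ≡ 232, 512^32 ≡ 310, 512^64 ≡ 964, 512^128 ≡ 729, 512^256 ≡ 265.
495 = 256 + 128 + 64 + 32 + 8 + 4 + 2 + 1, so 512^495 ≡ 265·729·964·310·629·848·520·512 ≡ 1 (mod 991).

1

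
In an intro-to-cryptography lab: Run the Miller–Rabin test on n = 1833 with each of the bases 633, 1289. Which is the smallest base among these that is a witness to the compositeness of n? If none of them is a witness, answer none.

n − 1 = 1832 = 2^3 · 229, so s = 3 and d = 229.
Base 633: x_0 = 633^229 mod 1833 = 438. x_0 is neither 1 nor 1832, so continue squaring. x_1 = 438^2 mod 1833 = 1212. x_2 = 1212^2 mod 1833 = 711. Reached i = s−1 = 2 without hitting −1: 633 is a Miller–Rabin witness and 1833 is composite.
Base 1289: x_0 = 1289^229 mod 1833 = 275. x_0 is neither 1 nor 1832, so continue squaring. x_1 = 275^2 mod 1833 = 472. x_2 = 472^2 mod 1833 = 991. Reached i = s−1 = 2 without hitting −1: 1289 is a Miller–Rabin witness and 1833 is composite.
The smallest witness among the given bases is 633.

633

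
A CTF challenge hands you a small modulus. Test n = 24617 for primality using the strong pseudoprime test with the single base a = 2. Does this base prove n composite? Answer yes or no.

yes

n − 1 = 24616 = 2^3 · 3077, so s = 3 and d = 3077.
x_0 = 2^3077 mod 24617 = 19935.
x_0 is neither 1 nor 24616, so continue squaring.
x_1 = 19935^2 mod 24617 = 11994.
x_2 = 11994^2 mod 24617 = 18905.
Reached i = s−1 = 2 without hitting −1: 2 is a Miller–Rabin witness and 24617 is composite.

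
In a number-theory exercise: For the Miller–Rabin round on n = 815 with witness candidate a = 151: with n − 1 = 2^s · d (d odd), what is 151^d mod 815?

n − 1 = 814 = 2^1 · 407, so s = 1 and d = 407.
151^407 mod 815 = 796.

796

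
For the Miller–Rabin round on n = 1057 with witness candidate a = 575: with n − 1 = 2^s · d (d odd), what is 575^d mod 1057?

897

n − 1 = 1056 = 2^5 · 33, so s = 5 and d = 33.
575^33 mod 1057 = 897.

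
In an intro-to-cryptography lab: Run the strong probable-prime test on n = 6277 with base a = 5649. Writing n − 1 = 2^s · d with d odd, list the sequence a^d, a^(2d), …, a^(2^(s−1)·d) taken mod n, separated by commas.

n − 1 = 6276 = 2^2 · 1569, so s = 2 and d = 1569.
x_0 = 5649^1569 mod 6277 = 1.
x_1 = 1^2 mod 6277 = 1.

1, 1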